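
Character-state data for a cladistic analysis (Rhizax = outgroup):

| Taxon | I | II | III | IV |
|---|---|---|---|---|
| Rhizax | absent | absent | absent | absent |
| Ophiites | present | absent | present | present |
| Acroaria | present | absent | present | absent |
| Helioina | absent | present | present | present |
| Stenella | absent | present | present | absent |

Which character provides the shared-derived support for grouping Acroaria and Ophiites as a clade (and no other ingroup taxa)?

I

The outgroup has state 'absent' for every character, so 'present' is the derived state throughout.
I (derived state 'present') is shared by Acroaria and Ophiites — a synapomorphy uniting that clade.
Only Helioina and Stenella show the derived state 'present' for II, supporting them as a clade.
III (derived state 'present') is shared by all ingroup taxa — unites the whole ingroup.
IV groups Helioina and Ophiites, which is incompatible with the clades supported by the remaining characters; treating it as convergent (homoplasy) costs fewer steps than any alternative tree.
Most parsimonious ingroup topology: ((Ophiites,Acroaria),(Helioina,Stenella)).
The clade {Acroaria, Ophiites} is supported by I: its derived state 'present' occurs in exactly those taxa and in no other taxon (including the outgroup).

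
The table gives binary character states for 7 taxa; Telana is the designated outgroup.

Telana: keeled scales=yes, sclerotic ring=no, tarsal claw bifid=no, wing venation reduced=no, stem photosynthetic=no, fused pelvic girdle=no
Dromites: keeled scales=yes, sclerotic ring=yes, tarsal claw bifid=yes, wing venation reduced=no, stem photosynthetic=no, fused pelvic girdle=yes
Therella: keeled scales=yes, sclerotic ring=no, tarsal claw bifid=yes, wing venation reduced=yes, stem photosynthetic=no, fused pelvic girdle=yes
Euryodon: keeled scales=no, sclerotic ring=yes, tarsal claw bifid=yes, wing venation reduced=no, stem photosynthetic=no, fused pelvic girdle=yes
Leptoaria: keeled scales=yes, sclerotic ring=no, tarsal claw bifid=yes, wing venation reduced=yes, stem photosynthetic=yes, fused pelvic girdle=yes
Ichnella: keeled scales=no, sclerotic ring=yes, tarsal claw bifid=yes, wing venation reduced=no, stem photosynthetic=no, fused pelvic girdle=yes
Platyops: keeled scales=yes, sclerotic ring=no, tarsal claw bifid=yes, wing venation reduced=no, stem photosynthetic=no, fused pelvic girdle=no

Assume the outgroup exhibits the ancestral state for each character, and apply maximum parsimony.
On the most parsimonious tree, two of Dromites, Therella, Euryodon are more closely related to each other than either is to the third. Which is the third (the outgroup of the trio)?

Therella

Character polarity is set by the outgroup: the derived state is whichever differs from the outgroup's state, so for keeled scales the derived state is 'no', and for the remaining characters it is 'yes'.
keeled scales (derived state 'no') is shared by Euryodon and Ichnella — a synapomorphy uniting that clade.
Only Dromites, Euryodon, and Ichnella show the derived state 'yes' for sclerotic ring, supporting them as a clade.
All ingroup taxa share the derived state 'yes' for tarsal claw bifid; it defines the ingroup but does not resolve relationships within it.
wing venation reduced: derived state 'yes' in Leptoaria and Therella only — synapomorphy for {Leptoaria, Therella}.
stem photosynthetic (derived state 'yes') is unique to Leptoaria (autapomorphy; uninformative for grouping).
fused pelvic girdle: derived state 'yes' in Dromites, Euryodon, Ichnella, Leptoaria, and Therella only — synapomorphy for {Dromites, Euryodon, Ichnella, Leptoaria, Therella}.
Most parsimonious ingroup topology: (((Dromites,(Euryodon,Ichnella)),(Therella,Leptoaria)),Platyops).
Euryodon and Dromites share a more recent common ancestor with each other than either does with Therella, so Therella is the least closely related of the three.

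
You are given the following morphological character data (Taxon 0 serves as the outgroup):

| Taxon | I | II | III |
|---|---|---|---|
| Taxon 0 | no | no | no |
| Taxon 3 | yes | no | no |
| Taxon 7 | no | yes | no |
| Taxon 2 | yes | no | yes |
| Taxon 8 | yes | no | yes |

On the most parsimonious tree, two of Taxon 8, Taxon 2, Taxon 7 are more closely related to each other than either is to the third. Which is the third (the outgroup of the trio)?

The outgroup has state 'no' for every character, so 'yes' is the derived state throughout.
I (derived state 'yes') is shared by Taxon 2, Taxon 3, and Taxon 8 — a synapomorphy uniting that clade.
II: derived state 'yes' in Taxon 7 only — an autapomorphy, so it tells us nothing about relationships among taxa.
Only Taxon 2 and Taxon 8 show the derived state 'yes' for III, supporting them as a clade.
Most parsimonious ingroup topology: ((Taxon 3,(Taxon 2,Taxon 8)),Taxon 7).
Taxon 2 and Taxon 8 share a more recent common ancestor with each other than either does with Taxon 7, so Taxon 7 is the least closely related of the three.

Taxon 7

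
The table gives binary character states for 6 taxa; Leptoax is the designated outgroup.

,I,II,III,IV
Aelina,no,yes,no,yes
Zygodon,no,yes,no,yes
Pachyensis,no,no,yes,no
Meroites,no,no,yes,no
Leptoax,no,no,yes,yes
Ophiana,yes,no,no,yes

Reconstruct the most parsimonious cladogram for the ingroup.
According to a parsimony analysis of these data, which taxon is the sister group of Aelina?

Character polarity is set by the outgroup: the derived state is whichever differs from the outgroup's state, so for III, IV the derived state is 'no', and for the remaining characters it is 'yes'.
I: derived state 'yes' in Ophiana only — an autapomorphy, so it tells us nothing about relationships among taxa.
II (derived state 'yes') is shared by Aelina and Zygodon — a synapomorphy uniting that clade.
Only Aelina, Ophiana, and Zygodon show the derived state 'no' for III, supporting them as a clade.
IV (derived state 'no') is shared by Meroites and Pachyensis — a synapomorphy uniting that clade.
Most parsimonious ingroup topology: ((Pachyensis,Meroites),((Aelina,Zygodon),Ophiana)).
Aelina and Zygodon form a cherry on this tree, so they are sister taxa.

Zygodon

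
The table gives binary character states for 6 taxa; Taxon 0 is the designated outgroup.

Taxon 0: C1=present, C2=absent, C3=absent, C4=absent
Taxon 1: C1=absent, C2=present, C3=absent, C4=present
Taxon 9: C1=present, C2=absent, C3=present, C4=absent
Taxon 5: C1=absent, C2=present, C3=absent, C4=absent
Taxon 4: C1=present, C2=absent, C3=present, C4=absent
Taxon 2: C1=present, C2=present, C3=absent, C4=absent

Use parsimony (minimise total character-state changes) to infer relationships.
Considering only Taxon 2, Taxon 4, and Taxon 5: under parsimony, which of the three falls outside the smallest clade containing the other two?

Taxon 4

Character polarity is set by the outgroup: the derived state is whichever differs from the outgroup's state, so for C1 the derived state is 'absent', and for the remaining characters it is 'present'.
C1 (derived state 'absent') is shared by Taxon 1 and Taxon 5 — a synapomorphy uniting that clade.
C2 (derived state 'present') is shared by Taxon 1, Taxon 2, and Taxon 5 — a synapomorphy uniting that clade.
C3 (derived state 'present') is shared by Taxon 4 and Taxon 9 — a synapomorphy uniting that clade.
C4 (derived state 'present') is unique to Taxon 1 (autapomorphy; uninformative for grouping).
Most parsimonious ingroup topology: (((Taxon 1,Taxon 5),Taxon 2),(Taxon 9,Taxon 4)).
Taxon 2 and Taxon 5 share a more recent common ancestor with each other than either does with Taxon 4, so Taxon 4 is the least closely related of the three.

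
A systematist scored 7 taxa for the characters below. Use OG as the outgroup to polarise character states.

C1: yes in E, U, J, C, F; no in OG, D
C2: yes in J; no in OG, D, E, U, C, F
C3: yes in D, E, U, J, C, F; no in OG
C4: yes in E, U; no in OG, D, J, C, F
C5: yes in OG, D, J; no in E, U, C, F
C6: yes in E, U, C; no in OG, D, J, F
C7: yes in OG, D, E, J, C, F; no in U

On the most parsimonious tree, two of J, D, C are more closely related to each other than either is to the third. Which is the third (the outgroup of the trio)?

D

Character polarity is set by the outgroup: the derived state is whichever differs from the outgroup's state, so for C5, C7 the derived state is 'no', and for the remaining characters it is 'yes'.
Only C, E, F, J, and U show the derived state 'yes' for C1, supporting them as a clade.
C2: derived state 'yes' in J only — an autapomorphy, so it tells us nothing about relationships among taxa.
All ingroup taxa share the derived state 'yes' for C3; it defines the ingroup but does not resolve relationships within it.
C4: derived state 'yes' in E and U only — synapomorphy for {E, U}.
C5: derived state 'no' in C, E, F, and U only — synapomorphy for {C, E, F, U}.
C6: derived state 'yes' in C, E, and U only — synapomorphy for {C, E, U}.
C7 (derived state 'no') is unique to U (autapomorphy; uninformative for grouping).
Most parsimonious ingroup topology: (D,((((E,U),C),F),J)).
J and C share a more recent common ancestor with each other than either does with D, so D is the least closely related of the three.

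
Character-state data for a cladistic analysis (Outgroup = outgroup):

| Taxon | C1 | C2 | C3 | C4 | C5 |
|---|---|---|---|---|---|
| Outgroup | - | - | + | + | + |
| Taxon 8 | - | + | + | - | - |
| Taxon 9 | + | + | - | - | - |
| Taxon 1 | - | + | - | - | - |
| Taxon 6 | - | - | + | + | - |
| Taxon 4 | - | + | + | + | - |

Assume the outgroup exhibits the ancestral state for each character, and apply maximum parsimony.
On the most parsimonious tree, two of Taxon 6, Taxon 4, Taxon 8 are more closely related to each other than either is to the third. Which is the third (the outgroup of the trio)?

Character polarity is set by the outgroup: the derived state is whichever differs from the outgroup's state, so for C3, C4, C5 the derived state is '-', and for the remaining characters it is '+'.
C1: derived state '+' in Taxon 9 only — an autapomorphy, so it tells us nothing about relationships among taxa.
C2: derived state '+' in Taxon 1, Taxon 4, Taxon 8, and Taxon 9 only — synapomorphy for {Taxon 1, Taxon 4, Taxon 8, Taxon 9}.
C3: derived state '-' in Taxon 1 and Taxon 9 only — synapomorphy for {Taxon 1, Taxon 9}.
Only Taxon 1, Taxon 8, and Taxon 9 show the derived state '-' for C4, supporting them as a clade.
All ingroup taxa share the derived state '-' for C5; it defines the ingroup but does not resolve relationships within it.
Most parsimonious ingroup topology: (((Taxon 8,(Taxon 9,Taxon 1)),Taxon 4),Taxon 6).
Taxon 4 and Taxon 8 share a more recent common ancestor with each other than either does with Taxon 6, so Taxon 6 is the least closely related of the three.

Taxon 6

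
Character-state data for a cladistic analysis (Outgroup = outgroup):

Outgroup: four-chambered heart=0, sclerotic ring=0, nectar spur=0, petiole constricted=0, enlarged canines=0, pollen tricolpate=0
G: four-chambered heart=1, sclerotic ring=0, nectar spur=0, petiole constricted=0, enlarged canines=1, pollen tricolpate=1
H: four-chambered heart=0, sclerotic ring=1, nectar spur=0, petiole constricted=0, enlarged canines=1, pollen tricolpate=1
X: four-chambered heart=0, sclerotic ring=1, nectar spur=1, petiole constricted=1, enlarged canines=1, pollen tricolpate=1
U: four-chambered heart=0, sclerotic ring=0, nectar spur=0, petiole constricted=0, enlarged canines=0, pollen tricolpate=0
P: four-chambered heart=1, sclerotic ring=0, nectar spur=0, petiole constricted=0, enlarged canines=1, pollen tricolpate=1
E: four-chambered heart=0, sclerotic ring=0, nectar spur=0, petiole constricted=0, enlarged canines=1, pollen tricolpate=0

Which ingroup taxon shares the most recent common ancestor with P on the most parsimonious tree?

The outgroup has state '0' for every character, so '1' is the derived state throughout.
four-chambered heart: derived state '1' in G and P only — synapomorphy for {G, P}.
sclerotic ring (derived state '1') is shared by H and X — a synapomorphy uniting that clade.
nectar spur (derived state '1') is unique to X (autapomorphy; uninformative for grouping).
petiole constricted (derived state '1') is unique to X (autapomorphy; uninformative for grouping).
enlarged canines: derived state '1' in E, G, H, P, and X only — synapomorphy for {E, G, H, P, X}.
Only G, H, P, and X show the derived state '1' for pollen tricolpate, supporting them as a clade.
Most parsimonious ingroup topology: ((((G,P),(H,X)),E),U).
P and G form a cherry on this tree, so they are sister taxa.

G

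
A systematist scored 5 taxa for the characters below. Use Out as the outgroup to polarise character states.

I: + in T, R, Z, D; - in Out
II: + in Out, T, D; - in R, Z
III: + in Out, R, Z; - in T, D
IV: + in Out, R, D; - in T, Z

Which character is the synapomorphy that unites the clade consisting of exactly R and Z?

II

Character polarity is set by the outgroup: the derived state is whichever differs from the outgroup's state, so for II, III, IV the derived state is '-', and for the remaining characters it is '+'.
All ingroup taxa share the derived state '+' for I; it defines the ingroup but does not resolve relationships within it.
II (derived state '-') is shared by R and Z — a synapomorphy uniting that clade.
Only D and T show the derived state '-' for III, supporting them as a clade.
IV groups T and Z, which is incompatible with the clades supported by the remaining characters; treating it as convergent (homoplasy) costs fewer steps than any alternative tree.
Most parsimonious ingroup topology: ((T,D),(R,Z)).
The clade {R, Z} is supported by II: its derived state '-' occurs in exactly those taxa and in no other taxon (including the outgroup).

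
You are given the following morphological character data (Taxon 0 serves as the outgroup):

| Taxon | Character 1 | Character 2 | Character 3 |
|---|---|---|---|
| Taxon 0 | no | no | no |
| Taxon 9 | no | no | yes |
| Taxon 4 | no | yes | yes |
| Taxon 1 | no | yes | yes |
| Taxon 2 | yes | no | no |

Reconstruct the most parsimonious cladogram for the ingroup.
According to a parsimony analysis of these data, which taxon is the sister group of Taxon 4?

The outgroup has state 'no' for every character, so 'yes' is the derived state throughout.
Character 1 (derived state 'yes') is unique to Taxon 2 (autapomorphy; uninformative for grouping).
Only Taxon 1 and Taxon 4 show the derived state 'yes' for Character 2, supporting them as a clade.
Character 3: derived state 'yes' in Taxon 1, Taxon 4, and Taxon 9 only — synapomorphy for {Taxon 1, Taxon 4, Taxon 9}.
Most parsimonious ingroup topology: ((Taxon 9,(Taxon 4,Taxon 1)),Taxon 2).
Taxon 4 and Taxon 1 form a cherry on this tree, so they are sister taxa.

Taxon 1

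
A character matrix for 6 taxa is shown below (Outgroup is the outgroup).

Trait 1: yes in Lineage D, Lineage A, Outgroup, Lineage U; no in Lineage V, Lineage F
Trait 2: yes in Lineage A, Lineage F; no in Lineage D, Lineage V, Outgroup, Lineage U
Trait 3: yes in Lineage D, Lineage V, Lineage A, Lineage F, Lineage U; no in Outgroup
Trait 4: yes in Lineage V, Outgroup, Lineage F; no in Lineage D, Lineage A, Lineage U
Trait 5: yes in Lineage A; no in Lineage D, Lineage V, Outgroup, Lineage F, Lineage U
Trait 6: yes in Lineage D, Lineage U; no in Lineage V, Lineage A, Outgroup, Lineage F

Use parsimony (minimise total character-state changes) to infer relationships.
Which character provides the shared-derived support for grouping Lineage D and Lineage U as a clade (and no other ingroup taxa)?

Trait 6

Character polarity is set by the outgroup: the derived state is whichever differs from the outgroup's state, so for Trait 1, Trait 4 the derived state is 'no', and for the remaining characters it is 'yes'.
Trait 1: derived state 'no' in Lineage F and Lineage V only — synapomorphy for {Lineage F, Lineage V}.
Trait 2 groups Lineage A and Lineage F, which is incompatible with the clades supported by the remaining characters; treating it as convergent (homoplasy) costs fewer steps than any alternative tree.
All ingroup taxa share the derived state 'yes' for Trait 3; it defines the ingroup but does not resolve relationships within it.
Trait 4 (derived state 'no') is shared by Lineage A, Lineage D, and Lineage U — a synapomorphy uniting that clade.
Trait 5: derived state 'yes' in Lineage A only — an autapomorphy, so it tells us nothing about relationships among taxa.
Trait 6: derived state 'yes' in Lineage D and Lineage U only — synapomorphy for {Lineage D, Lineage U}.
Most parsimonious ingroup topology: ((Lineage F,Lineage V),((Lineage U,Lineage D),Lineage A)).
The clade {Lineage D, Lineage U} is supported by Trait 6: its derived state 'yes' occurs in exactly those taxa and in no other taxon (including the outgroup).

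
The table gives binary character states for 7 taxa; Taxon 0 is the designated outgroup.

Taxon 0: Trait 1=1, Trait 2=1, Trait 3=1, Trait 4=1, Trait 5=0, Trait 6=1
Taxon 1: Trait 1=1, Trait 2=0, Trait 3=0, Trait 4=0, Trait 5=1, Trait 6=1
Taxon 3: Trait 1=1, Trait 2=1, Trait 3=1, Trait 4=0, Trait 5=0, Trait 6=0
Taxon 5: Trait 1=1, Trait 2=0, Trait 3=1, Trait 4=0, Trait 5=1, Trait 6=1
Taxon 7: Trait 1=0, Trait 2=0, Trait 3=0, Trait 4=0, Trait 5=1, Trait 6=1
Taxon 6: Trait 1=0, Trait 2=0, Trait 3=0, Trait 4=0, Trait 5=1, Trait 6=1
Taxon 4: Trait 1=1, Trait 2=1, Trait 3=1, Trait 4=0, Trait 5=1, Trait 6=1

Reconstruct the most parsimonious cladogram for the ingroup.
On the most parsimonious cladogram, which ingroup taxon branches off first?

Taxon 3

Character polarity is set by the outgroup: the derived state is whichever differs from the outgroup's state, so for Trait 1, Trait 2, Trait 3, Trait 4, Trait 6 the derived state is '0', and for the remaining characters it is '1'.
Trait 1 (derived state '0') is shared by Taxon 6 and Taxon 7 — a synapomorphy uniting that clade.
Only Taxon 1, Taxon 5, Taxon 6, and Taxon 7 show the derived state '0' for Trait 2, supporting them as a clade.
Trait 3: derived state '0' in Taxon 1, Taxon 6, and Taxon 7 only — synapomorphy for {Taxon 1, Taxon 6, Taxon 7}.
All ingroup taxa share the derived state '0' for Trait 4; it defines the ingroup but does not resolve relationships within it.
Only Taxon 1, Taxon 4, Taxon 5, Taxon 6, and Taxon 7 show the derived state '1' for Trait 5, supporting them as a clade.
Trait 6: derived state '0' in Taxon 3 only — an autapomorphy, so it tells us nothing about relationships among taxa.
Most parsimonious ingroup topology: ((((Taxon 1,(Taxon 7,Taxon 6)),Taxon 5),Taxon 4),Taxon 3).
Taxon 3 is sister to the clade containing all other ingroup taxa, so it is the earliest-diverging (most basal) ingroup lineage.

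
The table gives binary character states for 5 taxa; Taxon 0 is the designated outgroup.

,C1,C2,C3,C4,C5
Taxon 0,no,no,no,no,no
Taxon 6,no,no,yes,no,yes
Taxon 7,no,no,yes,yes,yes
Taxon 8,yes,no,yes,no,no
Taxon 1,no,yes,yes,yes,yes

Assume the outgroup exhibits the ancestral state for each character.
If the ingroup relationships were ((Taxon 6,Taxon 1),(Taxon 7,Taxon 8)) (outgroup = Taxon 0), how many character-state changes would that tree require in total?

7

Map each character onto ((Taxon 6,Taxon 1),(Taxon 7,Taxon 8)) (rooted by Taxon 0) and count the minimum state changes it requires (Fitch parsimony):
C1: 1; C2: 1; C3: 1; C4: 2; C5: 2.
Total tree length = 7.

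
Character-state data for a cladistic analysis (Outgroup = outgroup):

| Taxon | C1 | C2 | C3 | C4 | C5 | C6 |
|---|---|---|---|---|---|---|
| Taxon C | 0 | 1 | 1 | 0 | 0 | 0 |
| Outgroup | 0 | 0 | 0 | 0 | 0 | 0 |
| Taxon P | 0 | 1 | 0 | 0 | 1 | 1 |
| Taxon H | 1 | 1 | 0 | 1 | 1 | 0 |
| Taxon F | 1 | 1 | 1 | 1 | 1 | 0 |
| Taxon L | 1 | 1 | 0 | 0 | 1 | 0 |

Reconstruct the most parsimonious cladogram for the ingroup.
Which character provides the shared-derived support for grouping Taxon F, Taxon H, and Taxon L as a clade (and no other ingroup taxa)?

C1

The outgroup has state '0' for every character, so '1' is the derived state throughout.
Only Taxon F, Taxon H, and Taxon L show the derived state '1' for C1, supporting them as a clade.
All ingroup taxa share the derived state '1' for C2; it defines the ingroup but does not resolve relationships within it.
C3 (state '1') occurs in Taxon C and Taxon F but conflicts with the nesting implied by the other characters — most parsimoniously interpreted as homoplasy.
C4 (derived state '1') is shared by Taxon F and Taxon H — a synapomorphy uniting that clade.
C5 (derived state '1') is shared by Taxon F, Taxon H, Taxon L, and Taxon P — a synapomorphy uniting that clade.
C6: derived state '1' in Taxon P only — an autapomorphy, so it tells us nothing about relationships among taxa.
Most parsimonious ingroup topology: (Taxon C,(Taxon P,(Taxon L,(Taxon H,Taxon F)))).
The clade {Taxon F, Taxon H, Taxon L} is supported by C1: its derived state '1' occurs in exactly those taxa and in no other taxon (including the outgroup).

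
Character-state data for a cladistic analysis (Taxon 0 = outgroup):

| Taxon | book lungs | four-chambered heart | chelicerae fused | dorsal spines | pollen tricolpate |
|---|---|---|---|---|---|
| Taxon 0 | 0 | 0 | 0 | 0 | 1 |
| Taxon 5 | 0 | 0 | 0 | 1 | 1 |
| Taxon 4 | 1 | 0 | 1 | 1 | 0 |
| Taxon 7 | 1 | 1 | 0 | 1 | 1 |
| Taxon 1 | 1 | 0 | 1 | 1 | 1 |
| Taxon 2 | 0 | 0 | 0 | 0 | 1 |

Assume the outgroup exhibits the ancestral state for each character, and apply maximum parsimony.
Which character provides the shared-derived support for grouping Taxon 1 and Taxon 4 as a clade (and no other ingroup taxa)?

Character polarity is set by the outgroup: the derived state is whichever differs from the outgroup's state, so for pollen tricolpate the derived state is '0', and for the remaining characters it is '1'.
Only Taxon 1, Taxon 4, and Taxon 7 show the derived state '1' for book lungs, supporting them as a clade.
four-chambered heart (derived state '1') is unique to Taxon 7 (autapomorphy; uninformative for grouping).
chelicerae fused (derived state '1') is shared by Taxon 1 and Taxon 4 — a synapomorphy uniting that clade.
dorsal spines: derived state '1' in Taxon 1, Taxon 4, Taxon 5, and Taxon 7 only — synapomorphy for {Taxon 1, Taxon 4, Taxon 5, Taxon 7}.
pollen tricolpate (derived state '0') is unique to Taxon 4 (autapomorphy; uninformative for grouping).
Most parsimonious ingroup topology: ((Taxon 5,((Taxon 4,Taxon 1),Taxon 7)),Taxon 2).
The clade {Taxon 1, Taxon 4} is supported by chelicerae fused: its derived state '1' occurs in exactly those taxa and in no other taxon (including the outgroup).

chelicerae fused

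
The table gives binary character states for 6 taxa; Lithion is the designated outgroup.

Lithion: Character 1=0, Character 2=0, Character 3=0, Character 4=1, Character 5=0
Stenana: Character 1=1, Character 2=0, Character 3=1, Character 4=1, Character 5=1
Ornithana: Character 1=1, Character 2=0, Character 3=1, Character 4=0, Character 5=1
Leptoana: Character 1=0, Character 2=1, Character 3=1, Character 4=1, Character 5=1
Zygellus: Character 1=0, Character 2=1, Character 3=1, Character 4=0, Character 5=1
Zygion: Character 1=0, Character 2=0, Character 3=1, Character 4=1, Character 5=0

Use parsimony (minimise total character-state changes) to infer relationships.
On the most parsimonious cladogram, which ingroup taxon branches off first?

Zygion

Character polarity is set by the outgroup: the derived state is whichever differs from the outgroup's state, so for Character 4 the derived state is '0', and for the remaining characters it is '1'.
Character 1 (derived state '1') is shared by Ornithana and Stenana — a synapomorphy uniting that clade.
Only Leptoana and Zygellus show the derived state '1' for Character 2, supporting them as a clade.
All ingroup taxa share the derived state '1' for Character 3; it defines the ingroup but does not resolve relationships within it.
Character 4 groups Ornithana and Zygellus, which is incompatible with the clades supported by the remaining characters; treating it as convergent (homoplasy) costs fewer steps than any alternative tree.
Only Leptoana, Ornithana, Stenana, and Zygellus show the derived state '1' for Character 5, supporting them as a clade.
Most parsimonious ingroup topology: (((Stenana,Ornithana),(Leptoana,Zygellus)),Zygion).
Zygion is sister to the clade containing all other ingroup taxa, so it is the earliest-diverging (most basal) ingroup lineage.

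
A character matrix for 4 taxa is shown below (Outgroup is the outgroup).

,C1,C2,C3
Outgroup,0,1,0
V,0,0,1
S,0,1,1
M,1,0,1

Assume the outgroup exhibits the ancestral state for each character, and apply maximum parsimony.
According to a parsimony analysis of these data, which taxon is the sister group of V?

M

Character polarity is set by the outgroup: the derived state is whichever differs from the outgroup's state, so for C2 the derived state is '0', and for the remaining characters it is '1'.
C1: derived state '1' in M only — an autapomorphy, so it tells us nothing about relationships among taxa.
Only M and V show the derived state '0' for C2, supporting them as a clade.
C3 (derived state '1') is shared by all ingroup taxa — unites the whole ingroup.
Most parsimonious ingroup topology: ((V,M),S).
V and M form a cherry on this tree, so they are sister taxa.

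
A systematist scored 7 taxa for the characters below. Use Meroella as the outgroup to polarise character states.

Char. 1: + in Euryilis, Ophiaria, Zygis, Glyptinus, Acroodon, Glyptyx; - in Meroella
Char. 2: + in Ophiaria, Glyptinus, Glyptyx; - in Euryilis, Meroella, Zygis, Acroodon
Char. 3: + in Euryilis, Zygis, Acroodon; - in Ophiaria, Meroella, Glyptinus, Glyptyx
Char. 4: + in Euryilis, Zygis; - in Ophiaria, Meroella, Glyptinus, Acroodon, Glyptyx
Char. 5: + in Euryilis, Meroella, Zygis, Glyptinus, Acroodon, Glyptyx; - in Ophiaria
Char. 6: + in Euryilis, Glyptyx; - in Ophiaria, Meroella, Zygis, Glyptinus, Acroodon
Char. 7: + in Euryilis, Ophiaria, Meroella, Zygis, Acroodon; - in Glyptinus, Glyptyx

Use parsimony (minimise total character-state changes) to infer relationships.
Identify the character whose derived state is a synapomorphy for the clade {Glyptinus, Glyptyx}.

Char. 7

Character polarity is set by the outgroup: the derived state is whichever differs from the outgroup's state, so for Char. 5, Char. 7 the derived state is '-', and for the remaining characters it is '+'.
Char. 1 (derived state '+') is shared by all ingroup taxa — unites the whole ingroup.
Char. 2 (derived state '+') is shared by Glyptinus, Glyptyx, and Ophiaria — a synapomorphy uniting that clade.
Only Acroodon, Euryilis, and Zygis show the derived state '+' for Char. 3, supporting them as a clade.
Only Euryilis and Zygis show the derived state '+' for Char. 4, supporting them as a clade.
Char. 5 (derived state '-') is unique to Ophiaria (autapomorphy; uninformative for grouping).
Char. 6 (state '+') occurs in Euryilis and Glyptyx but conflicts with the nesting implied by the other characters — most parsimoniously interpreted as homoplasy.
Char. 7: derived state '-' in Glyptinus and Glyptyx only — synapomorphy for {Glyptinus, Glyptyx}.
Most parsimonious ingroup topology: ((Ophiaria,(Glyptyx,Glyptinus)),(Acroodon,(Euryilis,Zygis))).
The clade {Glyptinus, Glyptyx} is supported by Char. 7: its derived state '-' occurs in exactly those taxa and in no other taxon (including the outgroup).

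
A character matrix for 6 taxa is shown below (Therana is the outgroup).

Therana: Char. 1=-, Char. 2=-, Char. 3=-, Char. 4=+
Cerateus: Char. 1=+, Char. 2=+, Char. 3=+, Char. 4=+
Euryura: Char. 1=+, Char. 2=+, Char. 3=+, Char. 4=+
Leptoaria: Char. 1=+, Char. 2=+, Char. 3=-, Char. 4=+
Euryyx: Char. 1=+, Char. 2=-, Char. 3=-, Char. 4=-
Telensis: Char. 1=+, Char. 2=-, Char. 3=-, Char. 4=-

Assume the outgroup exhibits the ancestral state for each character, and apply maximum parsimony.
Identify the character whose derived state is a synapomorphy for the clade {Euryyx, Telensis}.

Char. 4

Character polarity is set by the outgroup: the derived state is whichever differs from the outgroup's state, so for Char. 4 the derived state is '-', and for the remaining characters it is '+'.
All ingroup taxa share the derived state '+' for Char. 1; it defines the ingroup but does not resolve relationships within it.
Only Cerateus, Euryura, and Leptoaria show the derived state '+' for Char. 2, supporting them as a clade.
Only Cerateus and Euryura show the derived state '+' for Char. 3, supporting them as a clade.
Only Euryyx and Telensis show the derived state '-' for Char. 4, supporting them as a clade.
Most parsimonious ingroup topology: (((Cerateus,Euryura),Leptoaria),(Euryyx,Telensis)).
The clade {Euryyx, Telensis} is supported by Char. 4: its derived state '-' occurs in exactly those taxa and in no other taxon (including the outgroup).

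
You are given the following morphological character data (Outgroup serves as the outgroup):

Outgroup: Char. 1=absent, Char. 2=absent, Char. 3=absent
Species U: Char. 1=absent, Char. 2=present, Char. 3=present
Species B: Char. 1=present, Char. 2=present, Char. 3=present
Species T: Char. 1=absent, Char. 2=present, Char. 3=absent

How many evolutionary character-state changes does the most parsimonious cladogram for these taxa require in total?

3

The outgroup has state 'absent' for every character, so 'present' is the derived state throughout.
Char. 1 (derived state 'present') is unique to Species B (autapomorphy; uninformative for grouping).
All ingroup taxa share the derived state 'present' for Char. 2; it defines the ingroup but does not resolve relationships within it.
Char. 3: derived state 'present' in Species B and Species U only — synapomorphy for {Species B, Species U}.
Most parsimonious ingroup topology: ((Species U,Species B),Species T).
Changes per character on this tree: Char. 1: 1; Char. 2: 1; Char. 3: 1.
Total = 3.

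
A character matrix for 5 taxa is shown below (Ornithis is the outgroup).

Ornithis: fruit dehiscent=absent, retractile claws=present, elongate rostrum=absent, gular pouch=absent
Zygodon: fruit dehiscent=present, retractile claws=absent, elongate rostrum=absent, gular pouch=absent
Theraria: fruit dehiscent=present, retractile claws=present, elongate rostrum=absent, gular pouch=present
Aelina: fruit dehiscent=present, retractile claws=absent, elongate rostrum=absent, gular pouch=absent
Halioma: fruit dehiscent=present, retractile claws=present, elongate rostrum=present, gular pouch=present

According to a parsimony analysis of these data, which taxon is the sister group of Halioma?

Character polarity is set by the outgroup: the derived state is whichever differs from the outgroup's state, so for retractile claws the derived state is 'absent', and for the remaining characters it is 'present'.
fruit dehiscent (derived state 'present') is shared by all ingroup taxa — unites the whole ingroup.
retractile claws: derived state 'absent' in Aelina and Zygodon only — synapomorphy for {Aelina, Zygodon}.
elongate rostrum: derived state 'present' in Halioma only — an autapomorphy, so it tells us nothing about relationships among taxa.
gular pouch: derived state 'present' in Halioma and Theraria only — synapomorphy for {Halioma, Theraria}.
Most parsimonious ingroup topology: ((Zygodon,Aelina),(Theraria,Halioma)).
Halioma and Theraria form a cherry on this tree, so they are sister taxa.

Theraria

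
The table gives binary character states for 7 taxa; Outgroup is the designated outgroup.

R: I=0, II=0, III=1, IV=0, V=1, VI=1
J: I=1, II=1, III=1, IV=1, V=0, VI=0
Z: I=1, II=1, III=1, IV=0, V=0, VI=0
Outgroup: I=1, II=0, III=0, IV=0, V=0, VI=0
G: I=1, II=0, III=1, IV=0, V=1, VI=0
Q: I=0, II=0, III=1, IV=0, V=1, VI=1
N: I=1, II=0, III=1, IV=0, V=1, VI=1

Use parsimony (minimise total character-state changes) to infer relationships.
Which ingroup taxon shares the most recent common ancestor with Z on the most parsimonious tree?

J

Character polarity is set by the outgroup: the derived state is whichever differs from the outgroup's state, so for I the derived state is '0', and for the remaining characters it is '1'.
I (derived state '0') is shared by Q and R — a synapomorphy uniting that clade.
Only J and Z show the derived state '1' for II, supporting them as a clade.
All ingroup taxa share the derived state '1' for III; it defines the ingroup but does not resolve relationships within it.
IV: derived state '1' in J only — an autapomorphy, so it tells us nothing about relationships among taxa.
V: derived state '1' in G, N, Q, and R only — synapomorphy for {G, N, Q, R}.
VI: derived state '1' in N, Q, and R only — synapomorphy for {N, Q, R}.
Most parsimonious ingroup topology: (((N,(R,Q)),G),(Z,J)).
Z and J form a cherry on this tree, so they are sister taxa.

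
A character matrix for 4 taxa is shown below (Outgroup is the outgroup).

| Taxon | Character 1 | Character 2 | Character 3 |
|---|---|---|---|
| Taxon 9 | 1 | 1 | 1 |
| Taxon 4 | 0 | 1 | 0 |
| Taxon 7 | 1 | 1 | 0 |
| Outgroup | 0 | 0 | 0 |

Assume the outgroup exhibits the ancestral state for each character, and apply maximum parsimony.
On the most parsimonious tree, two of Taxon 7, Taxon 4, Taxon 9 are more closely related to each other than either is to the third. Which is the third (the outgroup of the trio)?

The outgroup has state '0' for every character, so '1' is the derived state throughout.
Only Taxon 7 and Taxon 9 show the derived state '1' for Character 1, supporting them as a clade.
All ingroup taxa share the derived state '1' for Character 2; it defines the ingroup but does not resolve relationships within it.
Character 3 (derived state '1') is unique to Taxon 9 (autapomorphy; uninformative for grouping).
Most parsimonious ingroup topology: ((Taxon 7,Taxon 9),Taxon 4).
Taxon 9 and Taxon 7 share a more recent common ancestor with each other than either does with Taxon 4, so Taxon 4 is the least closely related of the three.

Taxon 4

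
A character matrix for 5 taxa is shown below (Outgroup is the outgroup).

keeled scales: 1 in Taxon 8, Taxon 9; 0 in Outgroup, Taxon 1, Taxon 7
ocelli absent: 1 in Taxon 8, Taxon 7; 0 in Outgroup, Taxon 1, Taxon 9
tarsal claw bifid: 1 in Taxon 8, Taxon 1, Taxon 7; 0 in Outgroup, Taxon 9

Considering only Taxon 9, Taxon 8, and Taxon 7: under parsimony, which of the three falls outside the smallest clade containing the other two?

The outgroup has state '0' for every character, so '1' is the derived state throughout.
keeled scales groups Taxon 8 and Taxon 9, which is incompatible with the clades supported by the remaining characters; treating it as convergent (homoplasy) costs fewer steps than any alternative tree.
ocelli absent (derived state '1') is shared by Taxon 7 and Taxon 8 — a synapomorphy uniting that clade.
Only Taxon 1, Taxon 7, and Taxon 8 show the derived state '1' for tarsal claw bifid, supporting them as a clade.
Most parsimonious ingroup topology: (((Taxon 8,Taxon 7),Taxon 1),Taxon 9).
Taxon 7 and Taxon 8 share a more recent common ancestor with each other than either does with Taxon 9, so Taxon 9 is the least closely related of the three.

Taxon 9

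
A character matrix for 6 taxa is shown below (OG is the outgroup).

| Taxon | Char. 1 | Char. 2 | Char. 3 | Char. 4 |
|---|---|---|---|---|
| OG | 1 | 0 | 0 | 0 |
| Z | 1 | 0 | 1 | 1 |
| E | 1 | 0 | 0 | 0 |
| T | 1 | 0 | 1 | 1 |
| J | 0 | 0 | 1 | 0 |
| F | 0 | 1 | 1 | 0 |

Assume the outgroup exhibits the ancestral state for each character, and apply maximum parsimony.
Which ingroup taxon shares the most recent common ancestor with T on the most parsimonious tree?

Z

Character polarity is set by the outgroup: the derived state is whichever differs from the outgroup's state, so for Char. 1 the derived state is '0', and for the remaining characters it is '1'.
Char. 1: derived state '0' in F and J only — synapomorphy for {F, J}.
Char. 2: derived state '1' in F only — an autapomorphy, so it tells us nothing about relationships among taxa.
Char. 3 (derived state '1') is shared by F, J, T, and Z — a synapomorphy uniting that clade.
Char. 4 (derived state '1') is shared by T and Z — a synapomorphy uniting that clade.
Most parsimonious ingroup topology: (((Z,T),(J,F)),E).
T and Z form a cherry on this tree, so they are sister taxa.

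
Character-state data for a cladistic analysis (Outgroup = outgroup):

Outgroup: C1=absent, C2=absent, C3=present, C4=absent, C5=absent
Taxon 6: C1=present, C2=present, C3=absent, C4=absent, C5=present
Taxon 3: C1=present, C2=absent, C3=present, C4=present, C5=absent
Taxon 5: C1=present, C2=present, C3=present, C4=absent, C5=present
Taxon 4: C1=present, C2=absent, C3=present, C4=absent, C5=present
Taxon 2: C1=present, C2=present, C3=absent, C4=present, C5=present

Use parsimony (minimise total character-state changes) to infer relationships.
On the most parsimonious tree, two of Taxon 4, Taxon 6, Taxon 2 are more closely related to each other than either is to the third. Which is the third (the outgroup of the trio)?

Taxon 4

Character polarity is set by the outgroup: the derived state is whichever differs from the outgroup's state, so for C3 the derived state is 'absent', and for the remaining characters it is 'present'.
All ingroup taxa share the derived state 'present' for C1; it defines the ingroup but does not resolve relationships within it.
C2 (derived state 'present') is shared by Taxon 2, Taxon 5, and Taxon 6 — a synapomorphy uniting that clade.
Only Taxon 2 and Taxon 6 show the derived state 'absent' for C3, supporting them as a clade.
C4 groups Taxon 2 and Taxon 3, which is incompatible with the clades supported by the remaining characters; treating it as convergent (homoplasy) costs fewer steps than any alternative tree.
C5: derived state 'present' in Taxon 2, Taxon 4, Taxon 5, and Taxon 6 only — synapomorphy for {Taxon 2, Taxon 4, Taxon 5, Taxon 6}.
Most parsimonious ingroup topology: ((((Taxon 6,Taxon 2),Taxon 5),Taxon 4),Taxon 3).
Taxon 2 and Taxon 6 share a more recent common ancestor with each other than either does with Taxon 4, so Taxon 4 is the least closely related of the three.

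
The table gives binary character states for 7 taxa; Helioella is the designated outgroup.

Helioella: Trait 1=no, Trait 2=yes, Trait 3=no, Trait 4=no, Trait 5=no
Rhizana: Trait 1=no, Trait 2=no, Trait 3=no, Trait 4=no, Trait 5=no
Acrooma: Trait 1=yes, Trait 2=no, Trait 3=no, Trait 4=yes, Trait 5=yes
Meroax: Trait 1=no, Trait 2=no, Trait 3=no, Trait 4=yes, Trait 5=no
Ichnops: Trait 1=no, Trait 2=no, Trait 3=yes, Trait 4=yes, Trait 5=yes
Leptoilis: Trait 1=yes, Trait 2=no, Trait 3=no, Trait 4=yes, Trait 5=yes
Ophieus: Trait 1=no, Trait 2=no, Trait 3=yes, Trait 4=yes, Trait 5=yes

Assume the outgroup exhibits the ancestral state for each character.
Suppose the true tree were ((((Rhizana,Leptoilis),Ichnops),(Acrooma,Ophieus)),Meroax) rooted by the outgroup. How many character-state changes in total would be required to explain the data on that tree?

9

Map each character onto ((((Rhizana,Leptoilis),Ichnops),(Acrooma,Ophieus)),Meroax) (rooted by Helioella) and count the minimum state changes it requires (Fitch parsimony):
Trait 1: 2; Trait 2: 1; Trait 3: 2; Trait 4: 2; Trait 5: 2.
Total tree length = 9.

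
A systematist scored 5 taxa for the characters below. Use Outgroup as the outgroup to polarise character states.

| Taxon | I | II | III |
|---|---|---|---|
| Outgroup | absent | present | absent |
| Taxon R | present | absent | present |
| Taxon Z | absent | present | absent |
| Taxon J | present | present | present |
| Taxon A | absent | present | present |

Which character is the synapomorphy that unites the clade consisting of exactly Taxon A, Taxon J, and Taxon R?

III

Character polarity is set by the outgroup: the derived state is whichever differs from the outgroup's state, so for II the derived state is 'absent', and for the remaining characters it is 'present'.
Only Taxon J and Taxon R show the derived state 'present' for I, supporting them as a clade.
II: derived state 'absent' in Taxon R only — an autapomorphy, so it tells us nothing about relationships among taxa.
III (derived state 'present') is shared by Taxon A, Taxon J, and Taxon R — a synapomorphy uniting that clade.
Most parsimonious ingroup topology: (((Taxon R,Taxon J),Taxon A),Taxon Z).
The clade {Taxon A, Taxon J, Taxon R} is supported by III: its derived state 'present' occurs in exactly those taxa and in no other taxon (including the outgroup).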